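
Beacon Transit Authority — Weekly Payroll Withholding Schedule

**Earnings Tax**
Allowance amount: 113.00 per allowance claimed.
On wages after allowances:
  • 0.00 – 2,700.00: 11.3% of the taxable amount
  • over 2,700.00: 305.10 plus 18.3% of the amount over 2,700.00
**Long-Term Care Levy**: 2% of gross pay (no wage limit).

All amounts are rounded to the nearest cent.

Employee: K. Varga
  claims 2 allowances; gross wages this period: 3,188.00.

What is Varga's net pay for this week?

2,771.19

Earnings Tax: taxable = 3,188.00 − 2×113.00 = 2,962.00
  305.10 + 18.3% × (2,962.00 − 2,700.00) = 305.10 + 18.3% × 262.00 = 353.05
Long-Term Care Levy: 2% × 3,188.00 = 63.76
Total withheld: 353.05 + 63.76 = 416.81
Net pay: 3,188.00 − 416.81 = 2,771.19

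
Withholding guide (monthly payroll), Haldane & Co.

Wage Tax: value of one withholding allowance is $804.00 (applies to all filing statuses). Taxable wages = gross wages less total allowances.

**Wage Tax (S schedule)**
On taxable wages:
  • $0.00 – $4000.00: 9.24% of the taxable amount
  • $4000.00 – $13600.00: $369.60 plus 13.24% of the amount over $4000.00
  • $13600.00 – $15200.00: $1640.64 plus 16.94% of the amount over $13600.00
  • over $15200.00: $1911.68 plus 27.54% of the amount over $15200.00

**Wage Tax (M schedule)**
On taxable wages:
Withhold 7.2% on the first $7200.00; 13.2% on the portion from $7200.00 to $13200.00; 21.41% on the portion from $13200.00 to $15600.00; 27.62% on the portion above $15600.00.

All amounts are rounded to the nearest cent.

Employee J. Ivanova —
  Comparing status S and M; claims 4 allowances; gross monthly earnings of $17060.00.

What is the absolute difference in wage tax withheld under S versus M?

$233.69

Wage Tax (S): taxable = $17060.00 − 4×$804.00 = $13844.00
  $1640.64 + 16.94% × ($13844.00 − $13600.00) = $1640.64 + 16.94% × $244.00 = $1681.97
Wage Tax (M): taxable = $17060.00 − 4×$804.00 = $13844.00
  $1310.40 + 21.41% × ($13844.00 − $13200.00) = $1310.40 + 21.41% × $644.00 = $1448.28
Difference: |$1681.97 − $1448.28| = $233.69 (higher under S)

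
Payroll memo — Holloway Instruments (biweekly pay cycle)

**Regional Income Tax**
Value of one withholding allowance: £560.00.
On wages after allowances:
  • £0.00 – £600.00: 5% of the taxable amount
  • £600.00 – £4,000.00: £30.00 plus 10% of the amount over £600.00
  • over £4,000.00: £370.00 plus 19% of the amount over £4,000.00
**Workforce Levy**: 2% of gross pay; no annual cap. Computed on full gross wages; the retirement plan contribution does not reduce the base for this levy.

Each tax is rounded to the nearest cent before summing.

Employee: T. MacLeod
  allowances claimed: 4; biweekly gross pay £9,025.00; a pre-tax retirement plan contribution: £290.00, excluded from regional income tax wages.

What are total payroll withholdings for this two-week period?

Regional Income Tax: taxable = £9,025.00 − £290.00 − 4×£560.00 = £6,495.00
  £370.00 + 19% × (£6,495.00 − £4,000.00) = £370.00 + 19% × £2,495.00 = £844.05
Workforce Levy: 2% × £9,025.00 = £180.50
Total: £844.05 + £180.50 = £1,024.55

£1,024.55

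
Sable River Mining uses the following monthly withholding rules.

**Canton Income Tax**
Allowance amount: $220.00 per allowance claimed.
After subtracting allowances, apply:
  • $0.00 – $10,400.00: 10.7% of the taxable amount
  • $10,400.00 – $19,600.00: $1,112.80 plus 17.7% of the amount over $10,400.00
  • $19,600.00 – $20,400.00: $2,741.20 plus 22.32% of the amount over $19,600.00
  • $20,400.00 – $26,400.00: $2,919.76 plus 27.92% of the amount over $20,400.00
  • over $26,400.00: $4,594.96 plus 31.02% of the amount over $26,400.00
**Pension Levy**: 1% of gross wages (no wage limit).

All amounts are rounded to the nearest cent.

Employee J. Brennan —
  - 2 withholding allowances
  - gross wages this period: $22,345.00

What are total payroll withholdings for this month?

$3,563.41

Canton Income Tax: taxable = $22,345.00 − 2×$220.00 = $21,905.00
  $2,919.76 + 27.92% × ($21,905.00 − $20,400.00) = $2,919.76 + 27.92% × $1,505.00 = $3,339.96
Pension Levy: 1% × $22,345.00 = $223.45
Total: $3,339.96 + $223.45 = $3,563.41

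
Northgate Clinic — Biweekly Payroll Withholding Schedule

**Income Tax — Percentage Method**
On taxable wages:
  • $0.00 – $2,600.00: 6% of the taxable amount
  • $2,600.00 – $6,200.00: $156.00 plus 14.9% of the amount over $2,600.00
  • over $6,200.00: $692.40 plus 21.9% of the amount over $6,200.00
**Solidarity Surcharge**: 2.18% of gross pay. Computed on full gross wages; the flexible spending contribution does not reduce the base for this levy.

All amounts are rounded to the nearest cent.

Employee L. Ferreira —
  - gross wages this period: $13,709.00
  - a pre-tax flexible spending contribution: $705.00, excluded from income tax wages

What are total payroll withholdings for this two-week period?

Income Tax: taxable = $13,709.00 − $705.00 = $13,004.00
  $692.40 + 21.9% × ($13,004.00 − $6,200.00) = $692.40 + 21.9% × $6,804.00 = $2,182.48
Solidarity Surcharge: 2.18% × $13,709.00 = $298.86
Total: $2,182.48 + $298.86 = $2,481.34

$2,481.34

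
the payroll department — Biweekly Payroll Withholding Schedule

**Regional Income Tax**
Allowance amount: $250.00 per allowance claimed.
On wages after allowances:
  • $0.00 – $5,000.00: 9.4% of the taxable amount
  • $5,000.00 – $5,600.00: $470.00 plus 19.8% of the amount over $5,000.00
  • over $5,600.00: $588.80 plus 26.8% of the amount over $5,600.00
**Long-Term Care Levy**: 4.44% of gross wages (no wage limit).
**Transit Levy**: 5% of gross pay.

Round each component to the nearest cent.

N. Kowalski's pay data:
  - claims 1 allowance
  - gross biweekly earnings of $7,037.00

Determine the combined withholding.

$1,571.21

Regional Income Tax: taxable = $7,037.00 − 1×$250.00 = $6,787.00
  $588.80 + 26.8% × ($6,787.00 − $5,600.00) = $588.80 + 26.8% × $1,187.00 = $906.92
Long-Term Care Levy: 4.44% × $7,037.00 = $312.44
Transit Levy: 5% × $7,037.00 = $351.85
Total: $906.92 + $312.44 + $351.85 = $1,571.21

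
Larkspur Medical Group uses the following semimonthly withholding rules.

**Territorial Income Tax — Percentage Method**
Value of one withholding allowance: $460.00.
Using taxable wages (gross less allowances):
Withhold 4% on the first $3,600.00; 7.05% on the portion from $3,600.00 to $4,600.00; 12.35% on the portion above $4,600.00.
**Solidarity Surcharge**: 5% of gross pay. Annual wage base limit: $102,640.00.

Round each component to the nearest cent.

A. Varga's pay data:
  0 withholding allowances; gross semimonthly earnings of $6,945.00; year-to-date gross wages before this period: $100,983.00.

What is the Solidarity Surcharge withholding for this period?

$82.85

Solidarity Surcharge: cap $102,640.00 − YTD $100,983.00 = $1,657.00 subject; 5% × $1,657.00 = $82.85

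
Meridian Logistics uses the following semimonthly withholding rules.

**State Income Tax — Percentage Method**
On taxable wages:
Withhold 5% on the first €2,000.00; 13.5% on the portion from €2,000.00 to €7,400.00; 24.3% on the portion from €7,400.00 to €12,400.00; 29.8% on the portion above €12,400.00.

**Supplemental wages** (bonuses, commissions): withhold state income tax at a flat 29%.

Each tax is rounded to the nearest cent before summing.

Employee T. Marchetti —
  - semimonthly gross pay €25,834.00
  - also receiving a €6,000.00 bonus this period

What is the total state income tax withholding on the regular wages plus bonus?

€7,787.33

State Income Tax: taxable = €25,834.00
  €2,044.00 + 29.8% × (€25,834.00 − €12,400.00) = €2,044.00 + 29.8% × €13,434.00 = €6,047.33
Supplemental (29% flat on bonus): 29% × €6,000.00 = €1,740.00
Total state income tax: €6,047.33 + €1,740.00 = €7,787.33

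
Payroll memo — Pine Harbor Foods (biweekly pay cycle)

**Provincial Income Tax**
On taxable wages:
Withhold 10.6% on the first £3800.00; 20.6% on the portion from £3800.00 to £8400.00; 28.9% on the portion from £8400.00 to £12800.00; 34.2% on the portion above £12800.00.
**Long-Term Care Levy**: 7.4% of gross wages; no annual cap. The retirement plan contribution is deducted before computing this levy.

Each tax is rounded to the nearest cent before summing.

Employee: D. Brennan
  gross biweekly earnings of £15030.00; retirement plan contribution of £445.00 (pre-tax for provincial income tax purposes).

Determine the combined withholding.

Provincial Income Tax: taxable = £15030.00 − £445.00 = £14585.00
  £2622.00 + 34.2% × (£14585.00 − £12800.00) = £2622.00 + 34.2% × £1785.00 = £3232.47
Long-Term Care Levy: 7.4% × £14585.00 = £1079.29
Total: £3232.47 + £1079.29 = £4311.76

£4311.76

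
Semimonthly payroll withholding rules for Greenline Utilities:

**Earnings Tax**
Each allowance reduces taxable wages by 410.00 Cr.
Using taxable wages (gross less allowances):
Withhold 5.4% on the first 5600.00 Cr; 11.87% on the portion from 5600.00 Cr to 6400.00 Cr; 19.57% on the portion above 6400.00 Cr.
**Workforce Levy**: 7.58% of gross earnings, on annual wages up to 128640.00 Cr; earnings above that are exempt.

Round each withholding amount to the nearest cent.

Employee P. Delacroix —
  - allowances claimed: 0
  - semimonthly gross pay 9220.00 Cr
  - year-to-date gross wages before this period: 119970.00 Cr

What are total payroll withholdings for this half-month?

Earnings Tax: taxable = 9220.00 Cr
  397.36 Cr + 19.57% × (9220.00 Cr − 6400.00 Cr) = 397.36 Cr + 19.57% × 2820.00 Cr = 949.23 Cr
Workforce Levy: cap 128640.00 Cr − YTD 119970.00 Cr = 8670.00 Cr subject; 7.58% × 8670.00 Cr = 657.19 Cr
Total: 949.23 Cr + 657.19 Cr = 1606.42 Cr

1606.42 Cr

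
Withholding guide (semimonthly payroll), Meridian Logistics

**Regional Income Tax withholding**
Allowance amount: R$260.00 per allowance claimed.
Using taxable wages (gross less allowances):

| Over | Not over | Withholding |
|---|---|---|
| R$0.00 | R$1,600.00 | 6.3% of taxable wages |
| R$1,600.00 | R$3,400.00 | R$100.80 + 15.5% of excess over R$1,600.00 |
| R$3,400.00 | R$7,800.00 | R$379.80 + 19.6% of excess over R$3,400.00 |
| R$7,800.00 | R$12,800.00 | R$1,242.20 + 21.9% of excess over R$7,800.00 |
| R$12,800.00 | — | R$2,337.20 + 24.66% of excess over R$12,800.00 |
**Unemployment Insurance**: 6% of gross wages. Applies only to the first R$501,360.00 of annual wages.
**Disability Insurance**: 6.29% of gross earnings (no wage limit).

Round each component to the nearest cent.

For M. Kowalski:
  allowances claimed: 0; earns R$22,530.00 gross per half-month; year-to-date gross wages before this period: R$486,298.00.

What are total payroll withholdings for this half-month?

Regional Income Tax: taxable = R$22,530.00
  R$2,337.20 + 24.66% × (R$22,530.00 − R$12,800.00) = R$2,337.20 + 24.66% × R$9,730.00 = R$4,736.62
Unemployment Insurance: cap R$501,360.00 − YTD R$486,298.00 = R$15,062.00 subject; 6% × R$15,062.00 = R$903.72
Disability Insurance: 6.29% × R$22,530.00 = R$1,417.14
Total: R$4,736.62 + R$903.72 + R$1,417.14 = R$7,057.48

R$7,057.48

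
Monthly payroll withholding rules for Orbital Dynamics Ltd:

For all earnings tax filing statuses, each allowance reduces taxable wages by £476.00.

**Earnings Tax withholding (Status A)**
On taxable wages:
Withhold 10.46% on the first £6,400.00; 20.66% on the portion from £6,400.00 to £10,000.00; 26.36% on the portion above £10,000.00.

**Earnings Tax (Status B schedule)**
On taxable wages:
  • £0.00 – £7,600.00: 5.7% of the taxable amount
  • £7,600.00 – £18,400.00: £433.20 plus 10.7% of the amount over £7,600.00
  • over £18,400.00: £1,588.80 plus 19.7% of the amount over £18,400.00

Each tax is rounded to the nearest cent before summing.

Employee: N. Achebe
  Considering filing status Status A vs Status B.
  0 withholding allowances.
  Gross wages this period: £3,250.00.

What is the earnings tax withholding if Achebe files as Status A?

£339.95

Earnings Tax (Status A): taxable = £3,250.00
  10.46% × £3,250.00 = £339.95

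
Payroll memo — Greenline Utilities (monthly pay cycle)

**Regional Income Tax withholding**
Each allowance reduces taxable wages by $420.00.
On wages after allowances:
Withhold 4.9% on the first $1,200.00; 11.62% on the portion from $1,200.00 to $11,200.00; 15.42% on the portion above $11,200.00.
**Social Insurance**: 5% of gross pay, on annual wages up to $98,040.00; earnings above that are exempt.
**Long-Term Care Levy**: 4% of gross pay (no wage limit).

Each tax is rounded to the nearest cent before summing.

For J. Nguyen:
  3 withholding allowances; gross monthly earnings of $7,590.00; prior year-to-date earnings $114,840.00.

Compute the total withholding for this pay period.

$958.51

Regional Income Tax: taxable = $7,590.00 − 3×$420.00 = $6,330.00
  $58.80 + 11.62% × ($6,330.00 − $1,200.00) = $58.80 + 11.62% × $5,130.00 = $654.91
Social Insurance: YTD $114,840.00 ≥ cap $98,040.00 → $0.00
Long-Term Care Levy: 4% × $7,590.00 = $303.60
Total: $654.91 + $0.00 + $303.60 = $958.51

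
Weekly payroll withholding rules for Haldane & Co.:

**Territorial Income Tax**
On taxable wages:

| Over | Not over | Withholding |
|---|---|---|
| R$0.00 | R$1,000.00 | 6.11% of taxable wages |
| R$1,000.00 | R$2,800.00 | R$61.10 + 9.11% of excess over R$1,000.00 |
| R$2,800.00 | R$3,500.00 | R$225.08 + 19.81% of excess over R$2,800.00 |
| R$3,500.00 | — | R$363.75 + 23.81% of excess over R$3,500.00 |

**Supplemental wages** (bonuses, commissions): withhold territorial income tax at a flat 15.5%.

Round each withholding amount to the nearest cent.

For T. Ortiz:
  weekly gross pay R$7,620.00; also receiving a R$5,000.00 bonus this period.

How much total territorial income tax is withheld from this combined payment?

R$2,119.72

Territorial Income Tax: taxable = R$7,620.00
  R$363.75 + 23.81% × (R$7,620.00 − R$3,500.00) = R$363.75 + 23.81% × R$4,120.00 = R$1,344.72
Supplemental (15.5% flat on bonus): 15.5% × R$5,000.00 = R$775.00
Total territorial income tax: R$1,344.72 + R$775.00 = R$2,119.72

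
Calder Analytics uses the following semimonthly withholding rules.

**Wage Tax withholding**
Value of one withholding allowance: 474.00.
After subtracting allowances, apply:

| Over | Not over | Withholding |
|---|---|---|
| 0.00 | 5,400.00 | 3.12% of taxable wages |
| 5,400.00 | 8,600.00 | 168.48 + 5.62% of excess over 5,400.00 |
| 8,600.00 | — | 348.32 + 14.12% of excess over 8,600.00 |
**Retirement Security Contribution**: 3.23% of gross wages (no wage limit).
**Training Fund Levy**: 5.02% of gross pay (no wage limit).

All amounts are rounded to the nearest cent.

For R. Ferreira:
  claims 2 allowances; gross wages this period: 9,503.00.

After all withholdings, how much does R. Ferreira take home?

Wage Tax: taxable = 9,503.00 − 2×474.00 = 8,555.00
  168.48 + 5.62% × (8,555.00 − 5,400.00) = 168.48 + 5.62% × 3,155.00 = 345.79
Retirement Security Contribution: 3.23% × 9,503.00 = 306.95
Training Fund Levy: 5.02% × 9,503.00 = 477.05
Total withheld: 345.79 + 306.95 + 477.05 = 1,129.79
Net pay: 9,503.00 − 1,129.79 = 8,373.21

8,373.21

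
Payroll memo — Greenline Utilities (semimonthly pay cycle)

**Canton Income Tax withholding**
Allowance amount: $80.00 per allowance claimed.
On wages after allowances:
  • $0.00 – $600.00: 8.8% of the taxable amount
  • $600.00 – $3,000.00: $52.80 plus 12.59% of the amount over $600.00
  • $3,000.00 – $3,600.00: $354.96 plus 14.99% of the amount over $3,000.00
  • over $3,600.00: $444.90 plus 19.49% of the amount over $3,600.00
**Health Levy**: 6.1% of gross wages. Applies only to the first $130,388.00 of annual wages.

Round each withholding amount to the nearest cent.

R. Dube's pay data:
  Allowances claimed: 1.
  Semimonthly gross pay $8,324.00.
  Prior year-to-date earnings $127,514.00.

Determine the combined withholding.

$1,525.33

Canton Income Tax: taxable = $8,324.00 − 1×$80.00 = $8,244.00
  $444.90 + 19.49% × ($8,244.00 − $3,600.00) = $444.90 + 19.49% × $4,644.00 = $1,350.02
Health Levy: cap $130,388.00 − YTD $127,514.00 = $2,874.00 subject; 6.1% × $2,874.00 = $175.31
Total: $1,350.02 + $175.31 = $1,525.33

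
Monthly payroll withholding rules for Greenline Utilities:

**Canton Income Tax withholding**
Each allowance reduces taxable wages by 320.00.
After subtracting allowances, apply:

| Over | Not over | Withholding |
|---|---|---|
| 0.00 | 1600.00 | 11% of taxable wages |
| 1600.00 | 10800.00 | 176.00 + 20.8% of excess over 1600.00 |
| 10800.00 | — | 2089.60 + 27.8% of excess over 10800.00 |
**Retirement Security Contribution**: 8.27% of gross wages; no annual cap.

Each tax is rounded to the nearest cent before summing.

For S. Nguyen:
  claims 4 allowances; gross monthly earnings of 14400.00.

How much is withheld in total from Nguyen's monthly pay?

3925.44

Canton Income Tax: taxable = 14400.00 − 4×320.00 = 13120.00
  2089.60 + 27.8% × (13120.00 − 10800.00) = 2089.60 + 27.8% × 2320.00 = 2734.56
Retirement Security Contribution: 8.27% × 14400.00 = 1190.88
Total: 2734.56 + 1190.88 = 3925.44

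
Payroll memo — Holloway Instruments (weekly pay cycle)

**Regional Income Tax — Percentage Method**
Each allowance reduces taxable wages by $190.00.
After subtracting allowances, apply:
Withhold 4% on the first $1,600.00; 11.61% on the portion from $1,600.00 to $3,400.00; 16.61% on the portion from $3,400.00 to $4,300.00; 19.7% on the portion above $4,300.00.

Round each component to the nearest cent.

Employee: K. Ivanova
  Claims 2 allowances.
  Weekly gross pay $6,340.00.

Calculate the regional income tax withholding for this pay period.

$749.49

Regional Income Tax: taxable = $6,340.00 − 2×$190.00 = $5,960.00
  $422.47 + 19.7% × ($5,960.00 − $4,300.00) = $422.47 + 19.7% × $1,660.00 = $749.49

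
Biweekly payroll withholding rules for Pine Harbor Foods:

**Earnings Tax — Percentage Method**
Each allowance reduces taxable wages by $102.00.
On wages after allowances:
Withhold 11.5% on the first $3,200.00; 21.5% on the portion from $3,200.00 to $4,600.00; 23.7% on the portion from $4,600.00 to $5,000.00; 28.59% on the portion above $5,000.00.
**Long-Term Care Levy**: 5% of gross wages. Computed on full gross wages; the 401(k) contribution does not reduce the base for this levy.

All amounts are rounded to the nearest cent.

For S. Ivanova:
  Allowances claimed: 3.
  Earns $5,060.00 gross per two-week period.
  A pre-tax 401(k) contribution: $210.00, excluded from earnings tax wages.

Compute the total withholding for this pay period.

$909.96

Earnings Tax: taxable = $5,060.00 − $210.00 − 3×$102.00 = $4,544.00
  $368.00 + 21.5% × ($4,544.00 − $3,200.00) = $368.00 + 21.5% × $1,344.00 = $656.96
Long-Term Care Levy: 5% × $5,060.00 = $253.00
Total: $656.96 + $253.00 = $909.96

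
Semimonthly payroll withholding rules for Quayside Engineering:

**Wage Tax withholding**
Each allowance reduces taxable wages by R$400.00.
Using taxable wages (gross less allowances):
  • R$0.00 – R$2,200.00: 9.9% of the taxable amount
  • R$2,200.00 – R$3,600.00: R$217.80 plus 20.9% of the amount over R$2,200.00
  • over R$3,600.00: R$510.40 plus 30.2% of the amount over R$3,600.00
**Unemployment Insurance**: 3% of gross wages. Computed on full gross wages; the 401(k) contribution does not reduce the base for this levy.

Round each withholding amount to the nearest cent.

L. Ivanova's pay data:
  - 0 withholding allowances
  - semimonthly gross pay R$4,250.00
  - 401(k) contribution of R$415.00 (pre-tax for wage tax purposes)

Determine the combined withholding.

Wage Tax: taxable = R$4,250.00 − R$415.00 = R$3,835.00
  R$510.40 + 30.2% × (R$3,835.00 − R$3,600.00) = R$510.40 + 30.2% × R$235.00 = R$581.37
Unemployment Insurance: 3% × R$4,250.00 = R$127.50
Total: R$581.37 + R$127.50 = R$708.87

R$708.87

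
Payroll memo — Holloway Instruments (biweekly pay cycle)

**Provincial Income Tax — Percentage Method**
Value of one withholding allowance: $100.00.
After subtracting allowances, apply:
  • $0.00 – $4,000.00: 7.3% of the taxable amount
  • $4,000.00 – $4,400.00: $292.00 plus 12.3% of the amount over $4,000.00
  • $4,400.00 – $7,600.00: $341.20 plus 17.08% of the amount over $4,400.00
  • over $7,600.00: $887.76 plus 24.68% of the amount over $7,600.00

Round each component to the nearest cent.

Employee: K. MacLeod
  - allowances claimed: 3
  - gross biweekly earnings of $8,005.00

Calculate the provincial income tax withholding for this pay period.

$913.67

Provincial Income Tax: taxable = $8,005.00 − 3×$100.00 = $7,705.00
  $887.76 + 24.68% × ($7,705.00 − $7,600.00) = $887.76 + 24.68% × $105.00 = $913.67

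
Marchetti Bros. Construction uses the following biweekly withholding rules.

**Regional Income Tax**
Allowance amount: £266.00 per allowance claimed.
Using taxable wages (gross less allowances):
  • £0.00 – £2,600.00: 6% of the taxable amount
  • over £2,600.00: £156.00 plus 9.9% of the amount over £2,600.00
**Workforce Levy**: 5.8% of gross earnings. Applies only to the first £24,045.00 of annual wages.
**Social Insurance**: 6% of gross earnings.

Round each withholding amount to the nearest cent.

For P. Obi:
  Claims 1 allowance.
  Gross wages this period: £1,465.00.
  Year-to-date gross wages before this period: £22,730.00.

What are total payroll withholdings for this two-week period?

Regional Income Tax: taxable = £1,465.00 − 1×£266.00 = £1,199.00
  6% × £1,199.00 = £71.94
Workforce Levy: cap £24,045.00 − YTD £22,730.00 = £1,315.00 subject; 5.8% × £1,315.00 = £76.27
Social Insurance: 6% × £1,465.00 = £87.90
Total: £71.94 + £76.27 + £87.90 = £236.11

£236.11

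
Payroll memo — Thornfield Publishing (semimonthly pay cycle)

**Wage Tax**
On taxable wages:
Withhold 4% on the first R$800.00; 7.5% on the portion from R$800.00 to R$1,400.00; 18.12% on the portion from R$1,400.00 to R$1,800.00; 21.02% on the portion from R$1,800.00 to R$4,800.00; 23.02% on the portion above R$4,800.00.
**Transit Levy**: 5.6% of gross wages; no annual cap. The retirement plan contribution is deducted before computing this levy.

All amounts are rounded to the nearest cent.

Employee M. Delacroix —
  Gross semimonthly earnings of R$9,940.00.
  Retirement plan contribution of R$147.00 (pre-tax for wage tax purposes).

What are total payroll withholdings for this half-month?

R$2,477.88

Wage Tax: taxable = R$9,940.00 − R$147.00 = R$9,793.00
  R$780.08 + 23.02% × (R$9,793.00 − R$4,800.00) = R$780.08 + 23.02% × R$4,993.00 = R$1,929.47
Transit Levy: 5.6% × R$9,793.00 = R$548.41
Total: R$1,929.47 + R$548.41 = R$2,477.88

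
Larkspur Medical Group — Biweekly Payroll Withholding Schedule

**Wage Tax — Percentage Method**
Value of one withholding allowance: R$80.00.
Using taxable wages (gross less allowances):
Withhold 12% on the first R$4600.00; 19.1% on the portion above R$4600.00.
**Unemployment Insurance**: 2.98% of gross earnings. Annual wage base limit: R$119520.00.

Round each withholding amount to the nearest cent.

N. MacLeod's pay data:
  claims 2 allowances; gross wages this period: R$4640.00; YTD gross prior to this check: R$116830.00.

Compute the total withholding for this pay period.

R$617.76

Wage Tax: taxable = R$4640.00 − 2×R$80.00 = R$4480.00
  12% × R$4480.00 = R$537.60
Unemployment Insurance: cap R$119520.00 − YTD R$116830.00 = R$2690.00 subject; 2.98% × R$2690.00 = R$80.16
Total: R$537.60 + R$80.16 = R$617.76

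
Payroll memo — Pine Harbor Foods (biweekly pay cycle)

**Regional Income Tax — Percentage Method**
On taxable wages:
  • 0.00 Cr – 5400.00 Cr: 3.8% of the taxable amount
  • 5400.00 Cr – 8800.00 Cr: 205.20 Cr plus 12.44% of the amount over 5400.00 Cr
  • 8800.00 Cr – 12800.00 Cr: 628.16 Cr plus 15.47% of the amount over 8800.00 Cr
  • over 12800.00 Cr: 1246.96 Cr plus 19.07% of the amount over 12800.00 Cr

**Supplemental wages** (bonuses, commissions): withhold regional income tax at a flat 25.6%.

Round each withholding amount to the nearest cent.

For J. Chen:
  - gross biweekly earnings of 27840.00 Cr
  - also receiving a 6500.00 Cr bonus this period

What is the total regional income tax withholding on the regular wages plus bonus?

Regional Income Tax: taxable = 27840.00 Cr
  1246.96 Cr + 19.07% × (27840.00 Cr − 12800.00 Cr) = 1246.96 Cr + 19.07% × 15040.00 Cr = 4115.09 Cr
Supplemental (25.6% flat on bonus): 25.6% × 6500.00 Cr = 1664.00 Cr
Total regional income tax: 4115.09 Cr + 1664.00 Cr = 5779.09 Cr

5779.09 Cr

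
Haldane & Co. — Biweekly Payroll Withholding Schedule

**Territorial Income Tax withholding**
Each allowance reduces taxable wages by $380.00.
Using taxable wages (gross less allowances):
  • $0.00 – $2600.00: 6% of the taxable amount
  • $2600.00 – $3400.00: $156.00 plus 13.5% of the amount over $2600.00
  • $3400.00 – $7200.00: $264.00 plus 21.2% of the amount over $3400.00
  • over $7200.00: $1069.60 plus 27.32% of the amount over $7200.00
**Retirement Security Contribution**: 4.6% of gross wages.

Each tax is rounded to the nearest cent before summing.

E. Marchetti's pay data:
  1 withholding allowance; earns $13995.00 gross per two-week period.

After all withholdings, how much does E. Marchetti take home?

Territorial Income Tax: taxable = $13995.00 − 1×$380.00 = $13615.00
  $1069.60 + 27.32% × ($13615.00 − $7200.00) = $1069.60 + 27.32% × $6415.00 = $2822.18
Retirement Security Contribution: 4.6% × $13995.00 = $643.77
Total withheld: $2822.18 + $643.77 = $3465.95
Net pay: $13995.00 − $3465.95 = $10529.05

$10529.05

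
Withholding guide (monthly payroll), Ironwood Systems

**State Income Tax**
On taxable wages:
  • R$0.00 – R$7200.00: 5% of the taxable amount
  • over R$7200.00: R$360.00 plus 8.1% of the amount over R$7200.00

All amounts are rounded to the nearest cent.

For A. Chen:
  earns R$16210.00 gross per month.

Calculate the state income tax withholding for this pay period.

R$1089.81

State Income Tax: taxable = R$16210.00
  R$360.00 + 8.1% × (R$16210.00 − R$7200.00) = R$360.00 + 8.1% × R$9010.00 = R$1089.81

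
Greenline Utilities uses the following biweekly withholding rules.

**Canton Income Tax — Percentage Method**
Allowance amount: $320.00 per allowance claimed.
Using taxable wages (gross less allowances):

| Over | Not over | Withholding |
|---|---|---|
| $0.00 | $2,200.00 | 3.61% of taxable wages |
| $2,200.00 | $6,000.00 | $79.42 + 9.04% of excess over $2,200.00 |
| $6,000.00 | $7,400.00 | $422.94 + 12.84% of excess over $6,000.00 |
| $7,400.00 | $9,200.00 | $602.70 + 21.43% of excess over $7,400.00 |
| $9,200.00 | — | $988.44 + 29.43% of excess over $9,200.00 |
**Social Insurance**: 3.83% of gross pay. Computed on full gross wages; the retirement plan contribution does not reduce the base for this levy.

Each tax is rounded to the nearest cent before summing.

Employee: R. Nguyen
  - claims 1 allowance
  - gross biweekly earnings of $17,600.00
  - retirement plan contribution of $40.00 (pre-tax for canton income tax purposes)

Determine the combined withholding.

$4,028.69

Canton Income Tax: taxable = $17,600.00 − $40.00 − 1×$320.00 = $17,240.00
  $988.44 + 29.43% × ($17,240.00 − $9,200.00) = $988.44 + 29.43% × $8,040.00 = $3,354.61
Social Insurance: 3.83% × $17,600.00 = $674.08
Total: $3,354.61 + $674.08 = $4,028.69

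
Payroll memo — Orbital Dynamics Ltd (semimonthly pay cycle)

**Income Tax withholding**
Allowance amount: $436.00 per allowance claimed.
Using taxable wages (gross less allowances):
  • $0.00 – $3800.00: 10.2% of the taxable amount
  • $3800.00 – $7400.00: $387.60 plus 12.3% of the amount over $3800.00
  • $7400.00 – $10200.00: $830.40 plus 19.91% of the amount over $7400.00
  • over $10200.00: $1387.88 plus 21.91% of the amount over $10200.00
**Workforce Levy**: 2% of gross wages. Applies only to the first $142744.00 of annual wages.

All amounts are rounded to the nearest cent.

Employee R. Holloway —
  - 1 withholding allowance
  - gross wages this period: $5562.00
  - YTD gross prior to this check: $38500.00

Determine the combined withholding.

Income Tax: taxable = $5562.00 − 1×$436.00 = $5126.00
  $387.60 + 12.3% × ($5126.00 − $3800.00) = $387.60 + 12.3% × $1326.00 = $550.70
Workforce Levy: 2% × $5562.00 = $111.24
Total: $550.70 + $111.24 = $661.94

$661.94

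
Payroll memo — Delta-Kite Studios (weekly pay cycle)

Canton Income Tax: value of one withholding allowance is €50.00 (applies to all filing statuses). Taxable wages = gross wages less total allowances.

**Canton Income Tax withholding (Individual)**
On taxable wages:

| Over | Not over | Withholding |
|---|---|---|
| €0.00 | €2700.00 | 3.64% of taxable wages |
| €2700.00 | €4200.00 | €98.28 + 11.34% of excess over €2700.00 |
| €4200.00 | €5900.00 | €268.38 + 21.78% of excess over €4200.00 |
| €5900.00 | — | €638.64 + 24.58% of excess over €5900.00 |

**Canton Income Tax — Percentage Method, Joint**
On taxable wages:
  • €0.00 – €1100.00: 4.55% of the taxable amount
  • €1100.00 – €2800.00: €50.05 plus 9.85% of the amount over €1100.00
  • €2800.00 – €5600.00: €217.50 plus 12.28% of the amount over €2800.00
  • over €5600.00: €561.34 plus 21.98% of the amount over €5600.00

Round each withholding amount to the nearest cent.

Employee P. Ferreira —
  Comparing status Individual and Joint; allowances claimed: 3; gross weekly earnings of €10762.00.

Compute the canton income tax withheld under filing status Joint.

€1662.98

Canton Income Tax (Joint): taxable = €10762.00 − 3×€50.00 = €10612.00
  €561.34 + 21.98% × (€10612.00 − €5600.00) = €561.34 + 21.98% × €5012.00 = €1662.98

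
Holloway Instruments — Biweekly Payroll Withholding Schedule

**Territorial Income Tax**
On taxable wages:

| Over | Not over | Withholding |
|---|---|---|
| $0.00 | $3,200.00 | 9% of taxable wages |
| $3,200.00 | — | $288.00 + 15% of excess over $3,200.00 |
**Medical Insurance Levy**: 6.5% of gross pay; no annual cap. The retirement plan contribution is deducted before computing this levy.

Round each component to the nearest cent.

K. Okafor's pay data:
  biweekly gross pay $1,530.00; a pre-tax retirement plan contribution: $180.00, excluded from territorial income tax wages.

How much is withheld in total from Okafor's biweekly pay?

$209.25

Territorial Income Tax: taxable = $1,530.00 − $180.00 = $1,350.00
  9% × $1,350.00 = $121.50
Medical Insurance Levy: 6.5% × $1,350.00 = $87.75
Total: $121.50 + $87.75 = $209.25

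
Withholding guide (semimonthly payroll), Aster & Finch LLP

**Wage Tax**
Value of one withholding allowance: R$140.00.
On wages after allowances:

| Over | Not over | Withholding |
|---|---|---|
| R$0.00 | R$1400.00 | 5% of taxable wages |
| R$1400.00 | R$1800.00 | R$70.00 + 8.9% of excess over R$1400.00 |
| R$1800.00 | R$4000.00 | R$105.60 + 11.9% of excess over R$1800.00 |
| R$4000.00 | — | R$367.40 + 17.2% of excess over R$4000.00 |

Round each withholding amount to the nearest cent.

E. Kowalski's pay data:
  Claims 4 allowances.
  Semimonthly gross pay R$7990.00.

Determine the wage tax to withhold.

Wage Tax: taxable = R$7990.00 − 4×R$140.00 = R$7430.00
  R$367.40 + 17.2% × (R$7430.00 − R$4000.00) = R$367.40 + 17.2% × R$3430.00 = R$957.36

R$957.36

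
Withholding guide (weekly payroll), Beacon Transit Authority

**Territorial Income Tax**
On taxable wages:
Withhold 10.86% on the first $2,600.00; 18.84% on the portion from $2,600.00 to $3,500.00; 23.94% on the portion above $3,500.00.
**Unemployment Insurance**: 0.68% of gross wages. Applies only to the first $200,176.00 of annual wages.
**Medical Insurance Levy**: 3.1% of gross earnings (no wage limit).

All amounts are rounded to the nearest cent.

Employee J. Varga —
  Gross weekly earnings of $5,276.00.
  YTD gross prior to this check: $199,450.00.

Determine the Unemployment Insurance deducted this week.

Unemployment Insurance: cap $200,176.00 − YTD $199,450.00 = $726.00 subject; 0.68% × $726.00 = $4.94

$4.94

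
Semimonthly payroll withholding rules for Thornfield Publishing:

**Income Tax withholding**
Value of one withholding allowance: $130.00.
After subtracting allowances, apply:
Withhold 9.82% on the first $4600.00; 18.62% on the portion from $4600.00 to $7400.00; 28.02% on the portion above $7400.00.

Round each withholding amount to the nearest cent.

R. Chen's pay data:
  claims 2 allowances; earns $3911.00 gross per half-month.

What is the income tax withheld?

Income Tax: taxable = $3911.00 − 2×$130.00 = $3651.00
  9.82% × $3651.00 = $358.53

$358.53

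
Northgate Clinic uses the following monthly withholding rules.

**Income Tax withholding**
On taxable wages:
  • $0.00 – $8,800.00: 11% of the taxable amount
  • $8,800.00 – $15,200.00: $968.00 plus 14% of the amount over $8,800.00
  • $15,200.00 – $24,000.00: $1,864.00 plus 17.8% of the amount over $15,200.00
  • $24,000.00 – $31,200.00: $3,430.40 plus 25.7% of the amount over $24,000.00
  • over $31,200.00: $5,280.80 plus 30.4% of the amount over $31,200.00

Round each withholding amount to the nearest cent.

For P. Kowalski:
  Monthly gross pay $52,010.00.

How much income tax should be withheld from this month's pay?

$11,607.04

Income Tax: taxable = $52,010.00
  $5,280.80 + 30.4% × ($52,010.00 − $31,200.00) = $5,280.80 + 30.4% × $20,810.00 = $11,607.04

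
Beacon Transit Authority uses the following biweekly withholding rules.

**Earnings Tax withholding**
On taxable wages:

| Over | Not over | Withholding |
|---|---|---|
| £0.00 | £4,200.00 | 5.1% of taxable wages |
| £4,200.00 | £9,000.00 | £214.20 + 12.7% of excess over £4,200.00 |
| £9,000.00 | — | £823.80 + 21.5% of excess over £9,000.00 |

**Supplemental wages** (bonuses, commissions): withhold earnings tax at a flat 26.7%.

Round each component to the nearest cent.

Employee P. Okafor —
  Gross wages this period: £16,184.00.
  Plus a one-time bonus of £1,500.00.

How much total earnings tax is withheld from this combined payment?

£2,768.86

Earnings Tax: taxable = £16,184.00
  £823.80 + 21.5% × (£16,184.00 − £9,000.00) = £823.80 + 21.5% × £7,184.00 = £2,368.36
Supplemental (26.7% flat on bonus): 26.7% × £1,500.00 = £400.50
Total earnings tax: £2,368.36 + £400.50 = £2,768.86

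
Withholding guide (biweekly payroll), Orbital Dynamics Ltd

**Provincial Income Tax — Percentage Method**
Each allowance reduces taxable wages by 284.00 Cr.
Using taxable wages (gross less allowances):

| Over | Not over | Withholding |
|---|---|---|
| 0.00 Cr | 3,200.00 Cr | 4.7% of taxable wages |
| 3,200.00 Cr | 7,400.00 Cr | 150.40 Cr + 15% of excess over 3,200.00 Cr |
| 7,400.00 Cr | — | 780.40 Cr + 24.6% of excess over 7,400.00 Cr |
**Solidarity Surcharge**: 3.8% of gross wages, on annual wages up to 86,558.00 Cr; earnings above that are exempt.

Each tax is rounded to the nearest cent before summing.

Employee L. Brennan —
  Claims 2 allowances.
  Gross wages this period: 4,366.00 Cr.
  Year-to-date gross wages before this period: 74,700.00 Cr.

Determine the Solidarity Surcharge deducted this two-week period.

Solidarity Surcharge: 3.8% × 4,366.00 Cr = 165.91 Cr

165.91 Cr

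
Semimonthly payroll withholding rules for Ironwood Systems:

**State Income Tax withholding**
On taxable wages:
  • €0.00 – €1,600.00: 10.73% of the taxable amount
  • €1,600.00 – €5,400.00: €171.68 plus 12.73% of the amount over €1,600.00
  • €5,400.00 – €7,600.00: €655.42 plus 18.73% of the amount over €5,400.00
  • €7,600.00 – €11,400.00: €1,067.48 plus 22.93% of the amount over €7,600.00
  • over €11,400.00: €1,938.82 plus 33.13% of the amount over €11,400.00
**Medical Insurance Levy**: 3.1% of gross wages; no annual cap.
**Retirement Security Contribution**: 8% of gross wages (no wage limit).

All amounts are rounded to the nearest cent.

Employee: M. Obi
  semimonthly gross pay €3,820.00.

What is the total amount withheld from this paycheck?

€878.31

State Income Tax: taxable = €3,820.00
  €171.68 + 12.73% × (€3,820.00 − €1,600.00) = €171.68 + 12.73% × €2,220.00 = €454.29
Medical Insurance Levy: 3.1% × €3,820.00 = €118.42
Retirement Security Contribution: 8% × €3,820.00 = €305.60
Total: €454.29 + €118.42 + €305.60 = €878.31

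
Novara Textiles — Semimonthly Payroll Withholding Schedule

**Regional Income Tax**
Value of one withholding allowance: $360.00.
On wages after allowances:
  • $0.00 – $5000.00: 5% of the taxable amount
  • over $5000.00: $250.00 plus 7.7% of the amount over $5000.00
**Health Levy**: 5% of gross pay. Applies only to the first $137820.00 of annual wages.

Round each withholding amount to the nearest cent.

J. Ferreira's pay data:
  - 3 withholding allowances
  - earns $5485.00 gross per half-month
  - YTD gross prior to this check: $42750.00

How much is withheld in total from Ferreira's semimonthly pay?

Regional Income Tax: taxable = $5485.00 − 3×$360.00 = $4405.00
  5% × $4405.00 = $220.25
Health Levy: 5% × $5485.00 = $274.25
Total: $220.25 + $274.25 = $494.50

$494.50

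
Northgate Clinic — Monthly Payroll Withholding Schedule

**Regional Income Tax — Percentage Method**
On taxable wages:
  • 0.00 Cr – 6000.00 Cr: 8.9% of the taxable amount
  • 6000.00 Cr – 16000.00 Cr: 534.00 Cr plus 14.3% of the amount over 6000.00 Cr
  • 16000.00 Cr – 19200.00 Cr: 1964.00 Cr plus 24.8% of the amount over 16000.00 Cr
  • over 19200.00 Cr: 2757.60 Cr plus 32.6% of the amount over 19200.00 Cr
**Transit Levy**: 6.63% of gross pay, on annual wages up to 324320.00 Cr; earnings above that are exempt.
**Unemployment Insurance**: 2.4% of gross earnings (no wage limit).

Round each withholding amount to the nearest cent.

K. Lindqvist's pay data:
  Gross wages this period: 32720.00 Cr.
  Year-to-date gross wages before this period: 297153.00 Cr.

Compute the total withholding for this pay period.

Regional Income Tax: taxable = 32720.00 Cr
  2757.60 Cr + 32.6% × (32720.00 Cr − 19200.00 Cr) = 2757.60 Cr + 32.6% × 13520.00 Cr = 7165.12 Cr
Transit Levy: cap 324320.00 Cr − YTD 297153.00 Cr = 27167.00 Cr subject; 6.63% × 27167.00 Cr = 1801.17 Cr
Unemployment Insurance: 2.4% × 32720.00 Cr = 785.28 Cr
Total: 7165.12 Cr + 1801.17 Cr + 785.28 Cr = 9751.57 Cr

9751.57 Cr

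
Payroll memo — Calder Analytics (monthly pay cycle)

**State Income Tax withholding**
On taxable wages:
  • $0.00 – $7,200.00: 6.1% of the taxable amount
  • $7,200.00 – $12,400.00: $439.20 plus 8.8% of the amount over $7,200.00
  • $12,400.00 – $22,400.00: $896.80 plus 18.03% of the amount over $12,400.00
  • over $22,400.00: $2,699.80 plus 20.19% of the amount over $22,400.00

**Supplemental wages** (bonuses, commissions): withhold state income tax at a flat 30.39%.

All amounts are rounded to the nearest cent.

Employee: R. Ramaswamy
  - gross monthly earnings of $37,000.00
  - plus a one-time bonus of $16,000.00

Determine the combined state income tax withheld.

State Income Tax: taxable = $37,000.00
  $2,699.80 + 20.19% × ($37,000.00 − $22,400.00) = $2,699.80 + 20.19% × $14,600.00 = $5,647.54
Supplemental (30.39% flat on bonus): 30.39% × $16,000.00 = $4,862.40
Total state income tax: $5,647.54 + $4,862.40 = $10,509.94

$10,509.94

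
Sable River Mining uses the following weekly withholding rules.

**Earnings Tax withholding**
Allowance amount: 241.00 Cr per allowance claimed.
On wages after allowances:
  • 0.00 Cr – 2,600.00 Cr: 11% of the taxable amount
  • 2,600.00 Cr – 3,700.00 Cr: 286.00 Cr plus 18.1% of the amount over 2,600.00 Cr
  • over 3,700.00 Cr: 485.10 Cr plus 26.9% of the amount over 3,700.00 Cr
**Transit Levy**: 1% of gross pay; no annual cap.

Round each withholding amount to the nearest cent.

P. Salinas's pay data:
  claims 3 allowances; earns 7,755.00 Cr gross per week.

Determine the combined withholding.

Earnings Tax: taxable = 7,755.00 Cr − 3×241.00 Cr = 7,032.00 Cr
  485.10 Cr + 26.9% × (7,032.00 Cr − 3,700.00 Cr) = 485.10 Cr + 26.9% × 3,332.00 Cr = 1,381.41 Cr
Transit Levy: 1% × 7,755.00 Cr = 77.55 Cr
Total: 1,381.41 Cr + 77.55 Cr = 1,458.96 Cr

1,458.96 Cr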